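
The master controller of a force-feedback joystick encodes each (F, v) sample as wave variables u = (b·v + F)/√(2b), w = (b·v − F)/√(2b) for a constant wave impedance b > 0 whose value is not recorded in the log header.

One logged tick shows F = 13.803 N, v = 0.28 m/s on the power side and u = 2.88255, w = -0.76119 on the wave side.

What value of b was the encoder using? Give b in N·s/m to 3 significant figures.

b = 28.7 N·s/m

u + w = 2.1214;  u + w = √(2b)·v, so √(2b) = 2.1214/0.28 = 7.5763.
b = (√(2b))²/2 = 57.4001/2 = 28.7001.
(Check via u − w = 2F/√(2b): u − w = 3.6437, 2F/√(2b) = 3.6437.)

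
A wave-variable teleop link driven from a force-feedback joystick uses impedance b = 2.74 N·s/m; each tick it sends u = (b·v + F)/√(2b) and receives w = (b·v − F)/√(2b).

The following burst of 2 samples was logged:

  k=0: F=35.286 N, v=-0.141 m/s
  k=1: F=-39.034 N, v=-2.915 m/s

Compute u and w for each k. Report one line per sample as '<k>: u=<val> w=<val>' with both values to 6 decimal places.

k=0: b·v=2.74×(-0.141)=-0.386340; √(2b)=2.340940; u=(-0.386340+35.286)/2.340940=14.908396, w=(-0.386340−35.286)/2.340940=-15.238468
k=1: b·v=2.74×(-2.915)=-7.987100; √(2b)=2.340940; u=(-7.987100+(-39.034))/2.340940=-20.086418, w=(-7.987100−(-39.034))/2.340940=13.262578

0: u=14.908396 w=-15.238468
1: u=-20.086418 w=13.262578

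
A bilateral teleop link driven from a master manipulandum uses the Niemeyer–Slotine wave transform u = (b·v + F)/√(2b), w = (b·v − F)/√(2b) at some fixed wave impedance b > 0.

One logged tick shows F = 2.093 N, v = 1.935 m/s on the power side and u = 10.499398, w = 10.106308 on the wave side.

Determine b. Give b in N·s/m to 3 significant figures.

u + w = 20.605706;  u + w = √(2b)·v, so √(2b) = 20.605706/1.935 = 10.648944.
b = (√(2b))²/2 = 113.400001/2 = 56.700001.
(Check via u − w = 2F/√(2b): u − w = 0.393090, 2F/√(2b) = 0.393091.)

b = 56.7 N·s/m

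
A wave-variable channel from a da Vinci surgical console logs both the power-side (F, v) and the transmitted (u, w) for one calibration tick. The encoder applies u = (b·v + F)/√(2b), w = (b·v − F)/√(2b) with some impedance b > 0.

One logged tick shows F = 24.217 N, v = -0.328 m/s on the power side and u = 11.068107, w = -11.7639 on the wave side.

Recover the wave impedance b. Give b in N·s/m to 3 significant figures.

b = 2.25 N·s/m

u + w = -0.695793;  u + w = √(2b)·v, so √(2b) = -0.695793/(-0.328) = 2.121320.
b = (√(2b))²/2 = 4.499999/2 = 2.250000.
(Check via u − w = 2F/√(2b): u − w = 22.832007, 2F/√(2b) = 22.832009.)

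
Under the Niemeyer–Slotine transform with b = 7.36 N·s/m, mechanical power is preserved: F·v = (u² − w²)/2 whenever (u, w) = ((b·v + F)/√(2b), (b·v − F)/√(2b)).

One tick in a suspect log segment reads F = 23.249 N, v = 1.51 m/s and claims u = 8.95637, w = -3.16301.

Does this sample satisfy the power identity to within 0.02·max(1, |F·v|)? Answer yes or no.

yes

F·v = 23.249×1.51 = 35.1060 W.
(u² − w²)/2 = (80.2166 − 10.0046)/2 = 35.1060 W.
|Δ| = 0.0000;  2% of max(1, |F·v|) = 0.7021.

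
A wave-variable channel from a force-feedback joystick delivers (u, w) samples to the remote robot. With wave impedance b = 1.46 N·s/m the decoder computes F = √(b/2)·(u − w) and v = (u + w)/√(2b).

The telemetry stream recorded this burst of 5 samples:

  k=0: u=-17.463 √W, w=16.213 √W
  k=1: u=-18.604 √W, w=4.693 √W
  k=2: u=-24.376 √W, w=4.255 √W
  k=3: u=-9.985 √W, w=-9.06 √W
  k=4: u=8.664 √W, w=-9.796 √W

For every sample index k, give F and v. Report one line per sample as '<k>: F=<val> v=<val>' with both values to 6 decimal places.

k=0: u−w=-33.676000, u+w=-1.250000; √(b/2)=0.854400, √(2b)=1.708801; F=0.854400×(-33.676)=-28.772787, v=-1.250000/1.708801=-0.731507
k=1: u−w=-23.297000, u+w=-13.911000; √(b/2)=0.854400, √(2b)=1.708801; F=0.854400×(-23.297)=-19.904966, v=-13.911000/1.708801=-8.140797
k=2: u−w=-28.631000, u+w=-20.121000; √(b/2)=0.854400, √(2b)=1.708801; F=0.854400×(-28.631)=-24.462337, v=-20.121000/1.708801=-11.774925
k=3: u−w=-0.925000, u+w=-19.045000; √(b/2)=0.854400, √(2b)=1.708801; F=0.854400×(-0.925)=-0.790320, v=-19.045000/1.708801=-11.145243
k=4: u−w=18.460000, u+w=-1.132000; √(b/2)=0.854400, √(2b)=1.708801; F=0.854400×18.46=15.772231, v=-1.132000/1.708801=-0.662453

0: F=-28.772787 v=-0.731507
1: F=-19.904966 v=-8.140797
2: F=-24.462337 v=-11.774925
3: F=-0.790320 v=-11.145243
4: F=15.772231 v=-0.662453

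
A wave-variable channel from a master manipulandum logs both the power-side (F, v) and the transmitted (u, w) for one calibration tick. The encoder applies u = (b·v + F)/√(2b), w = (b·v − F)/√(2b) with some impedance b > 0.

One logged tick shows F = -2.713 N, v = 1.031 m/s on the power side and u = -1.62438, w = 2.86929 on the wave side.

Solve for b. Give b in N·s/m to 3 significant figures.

b = 0.729 N·s/m

u + w = 1.2449;  u + w = √(2b)·v, so √(2b) = 1.2449/1.031 = 1.2075.
b = (√(2b))²/2 = 1.4580/2 = 0.7290.
(Check via u − w = 2F/√(2b): u − w = -4.4937, 2F/√(2b) = -4.4937.)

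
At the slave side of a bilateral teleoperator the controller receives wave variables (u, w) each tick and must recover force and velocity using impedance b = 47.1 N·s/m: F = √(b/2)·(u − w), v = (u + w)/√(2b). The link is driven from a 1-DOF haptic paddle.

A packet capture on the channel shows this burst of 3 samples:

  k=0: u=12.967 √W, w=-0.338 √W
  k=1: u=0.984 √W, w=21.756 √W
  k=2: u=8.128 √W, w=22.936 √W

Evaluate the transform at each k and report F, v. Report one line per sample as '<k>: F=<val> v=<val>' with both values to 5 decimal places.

k=0: u−w=13.30500, u+w=12.62900; √(b/2)=4.85283, √(2b)=9.70567; F=4.85283×13.305=64.56696, v=12.62900/9.70567=1.30120
k=1: u−w=-20.77200, u+w=22.74000; √(b/2)=4.85283, √(2b)=9.70567; F=4.85283×(-20.772)=-100.80307, v=22.74000/9.70567=2.34296
k=2: u−w=-14.80800, u+w=31.06400; √(b/2)=4.85283, √(2b)=9.70567; F=4.85283×(-14.808)=-71.86077, v=31.06400/9.70567=3.20060

0: F=64.56696 v=1.30120
1: F=-100.80307 v=2.34296
2: F=-71.86077 v=3.20060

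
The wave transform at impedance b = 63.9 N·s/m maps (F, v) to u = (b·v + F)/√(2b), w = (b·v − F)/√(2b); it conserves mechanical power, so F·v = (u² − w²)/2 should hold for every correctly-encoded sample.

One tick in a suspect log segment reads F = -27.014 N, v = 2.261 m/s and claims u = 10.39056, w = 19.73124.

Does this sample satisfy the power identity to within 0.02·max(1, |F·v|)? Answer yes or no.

F·v = (-27.014)×2.261 = -61.07865 W.
(u² − w²)/2 = (107.96374 − 389.32183)/2 = -140.67905 W.
|Δ| = 79.60039;  2% of max(1, |F·v|) = 1.22157.

no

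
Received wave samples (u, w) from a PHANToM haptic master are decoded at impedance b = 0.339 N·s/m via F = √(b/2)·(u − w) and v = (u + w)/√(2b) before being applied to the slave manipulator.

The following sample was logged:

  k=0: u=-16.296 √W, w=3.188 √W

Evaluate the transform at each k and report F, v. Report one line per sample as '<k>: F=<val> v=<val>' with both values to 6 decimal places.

k=0: u−w=-19.484000, u+w=-13.108000; √(b/2)=0.411704, √(2b)=0.823408; F=0.411704×(-19.484)=-8.021636, v=-13.108000/0.823408=-15.919213

0: F=-8.021636 v=-15.919213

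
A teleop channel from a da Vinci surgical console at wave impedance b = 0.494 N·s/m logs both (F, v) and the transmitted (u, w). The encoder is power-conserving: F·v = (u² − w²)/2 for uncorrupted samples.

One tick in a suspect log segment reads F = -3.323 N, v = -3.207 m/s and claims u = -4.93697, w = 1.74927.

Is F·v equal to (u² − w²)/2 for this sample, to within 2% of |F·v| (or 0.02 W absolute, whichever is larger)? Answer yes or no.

F·v = (-3.323)×(-3.207) = 10.6569 W.
(u² − w²)/2 = (24.3737 − 3.0599)/2 = 10.6569 W.
|Δ| = 0.0000;  2% of max(1, |F·v|) = 0.2131.

yes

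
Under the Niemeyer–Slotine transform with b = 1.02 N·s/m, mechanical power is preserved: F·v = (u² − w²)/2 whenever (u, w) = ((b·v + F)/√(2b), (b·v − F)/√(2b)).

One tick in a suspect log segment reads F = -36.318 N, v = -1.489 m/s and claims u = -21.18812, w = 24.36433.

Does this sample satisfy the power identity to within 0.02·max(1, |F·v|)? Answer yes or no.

no

F·v = (-36.318)×(-1.489) = 54.0775 W.
(u² − w²)/2 = (448.9364 − 593.6206)/2 = -72.3421 W.
|Δ| = 126.4196;  2% of max(1, |F·v|) = 1.0816.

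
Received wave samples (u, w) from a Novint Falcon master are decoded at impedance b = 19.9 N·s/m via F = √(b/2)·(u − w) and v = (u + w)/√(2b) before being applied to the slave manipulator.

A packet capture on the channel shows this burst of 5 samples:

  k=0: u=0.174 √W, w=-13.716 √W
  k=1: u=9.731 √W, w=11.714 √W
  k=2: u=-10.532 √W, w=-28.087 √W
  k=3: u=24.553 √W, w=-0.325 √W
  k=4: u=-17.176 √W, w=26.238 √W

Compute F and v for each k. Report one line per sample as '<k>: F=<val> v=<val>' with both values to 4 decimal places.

k=0: u−w=13.8900, u+w=-13.5420; √(b/2)=3.1544, √(2b)=6.3087; F=3.1544×13.89=43.8141, v=-13.5420/6.3087=-2.1466
k=1: u−w=-1.9830, u+w=21.4450; √(b/2)=3.1544, √(2b)=6.3087; F=3.1544×(-1.983)=-6.2551, v=21.4450/6.3087=3.3993
k=2: u−w=17.5550, u+w=-38.6190; √(b/2)=3.1544, √(2b)=6.3087; F=3.1544×17.555=55.3748, v=-38.6190/6.3087=-6.1215
k=3: u−w=24.8780, u+w=24.2280; √(b/2)=3.1544, √(2b)=6.3087; F=3.1544×24.878=78.4742, v=24.2280/6.3087=3.8404
k=4: u−w=-43.4140, u+w=9.0620; √(b/2)=3.1544, √(2b)=6.3087; F=3.1544×(-43.414)=-136.9435, v=9.0620/6.3087=1.4364

0: F=43.8141 v=-2.1466
1: F=-6.2551 v=3.3993
2: F=55.3748 v=-6.1215
3: F=78.4742 v=3.8404
4: F=-136.9435 v=1.4364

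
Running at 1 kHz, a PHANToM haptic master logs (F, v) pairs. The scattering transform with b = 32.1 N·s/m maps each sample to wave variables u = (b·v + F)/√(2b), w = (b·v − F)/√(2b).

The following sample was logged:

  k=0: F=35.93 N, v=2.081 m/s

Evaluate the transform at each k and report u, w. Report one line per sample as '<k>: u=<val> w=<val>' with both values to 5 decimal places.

0: u=12.82124 w=3.85275

k=0: b·v=32.1×2.081=66.80010; √(2b)=8.01249; u=(66.80010+35.93)/8.01249=12.82124, w=(66.80010−35.93)/8.01249=3.85275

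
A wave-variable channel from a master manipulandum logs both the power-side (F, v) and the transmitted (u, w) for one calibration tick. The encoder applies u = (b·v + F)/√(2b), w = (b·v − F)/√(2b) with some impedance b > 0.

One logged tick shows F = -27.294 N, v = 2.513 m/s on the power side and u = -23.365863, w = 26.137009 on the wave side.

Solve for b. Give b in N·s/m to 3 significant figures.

b = 0.608 N·s/m

u + w = 2.771146;  u + w = √(2b)·v, so √(2b) = 2.771146/2.513 = 1.102724.
b = (√(2b))²/2 = 1.216001/2 = 0.608000.
(Check via u − w = 2F/√(2b): u − w = -49.502872, 2F/√(2b) = -49.502857.)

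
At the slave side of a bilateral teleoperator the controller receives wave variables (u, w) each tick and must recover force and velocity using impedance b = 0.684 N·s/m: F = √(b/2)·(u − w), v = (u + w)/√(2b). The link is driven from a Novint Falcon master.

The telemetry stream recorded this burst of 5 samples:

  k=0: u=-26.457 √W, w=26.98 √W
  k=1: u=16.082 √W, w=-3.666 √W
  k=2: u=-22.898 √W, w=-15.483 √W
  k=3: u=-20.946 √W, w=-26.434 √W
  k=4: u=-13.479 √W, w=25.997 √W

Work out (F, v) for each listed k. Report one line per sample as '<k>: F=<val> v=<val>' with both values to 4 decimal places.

k=0: u−w=-53.4370, u+w=0.5230; √(b/2)=0.5848, √(2b)=1.1696; F=0.5848×(-53.437)=-31.2504, v=0.5230/1.1696=0.4472
k=1: u−w=19.7480, u+w=12.4160; √(b/2)=0.5848, √(2b)=1.1696; F=0.5848×19.748=11.5488, v=12.4160/1.1696=10.6155
k=2: u−w=-7.4150, u+w=-38.3810; √(b/2)=0.5848, √(2b)=1.1696; F=0.5848×(-7.415)=-4.3363, v=-38.3810/1.1696=-32.8151
k=3: u−w=5.4880, u+w=-47.3800; √(b/2)=0.5848, √(2b)=1.1696; F=0.5848×5.488=3.2094, v=-47.3800/1.1696=-40.5090
k=4: u−w=-39.4760, u+w=12.5180; √(b/2)=0.5848, √(2b)=1.1696; F=0.5848×(-39.476)=-23.0859, v=12.5180/1.1696=10.7027

0: F=-31.2504 v=0.4472
1: F=11.5488 v=10.6155
2: F=-4.3363 v=-32.8151
3: F=3.2094 v=-40.5090
4: F=-23.0859 v=10.7027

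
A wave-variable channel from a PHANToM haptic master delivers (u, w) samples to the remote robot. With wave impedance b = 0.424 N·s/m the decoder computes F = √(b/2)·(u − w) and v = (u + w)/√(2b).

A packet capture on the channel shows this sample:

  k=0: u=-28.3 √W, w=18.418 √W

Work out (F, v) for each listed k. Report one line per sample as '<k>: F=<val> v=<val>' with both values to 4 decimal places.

0: F=-21.5106 v=-10.7312

k=0: u−w=-46.7180, u+w=-9.8820; √(b/2)=0.4604, √(2b)=0.9209; F=0.4604×(-46.718)=-21.5106, v=-9.8820/0.9209=-10.7312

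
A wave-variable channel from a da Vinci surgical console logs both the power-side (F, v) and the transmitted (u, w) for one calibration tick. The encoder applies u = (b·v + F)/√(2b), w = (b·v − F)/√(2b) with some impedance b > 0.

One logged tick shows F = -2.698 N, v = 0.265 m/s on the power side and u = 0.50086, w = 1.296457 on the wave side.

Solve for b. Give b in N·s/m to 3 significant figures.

u + w = 1.797317;  u + w = √(2b)·v, so √(2b) = 1.797317/0.265 = 6.782328.
b = (√(2b))²/2 = 45.999977/2 = 22.999989.
(Check via u − w = 2F/√(2b): u − w = -0.795597, 2F/√(2b) = -0.795597.)

b = 23 N·s/m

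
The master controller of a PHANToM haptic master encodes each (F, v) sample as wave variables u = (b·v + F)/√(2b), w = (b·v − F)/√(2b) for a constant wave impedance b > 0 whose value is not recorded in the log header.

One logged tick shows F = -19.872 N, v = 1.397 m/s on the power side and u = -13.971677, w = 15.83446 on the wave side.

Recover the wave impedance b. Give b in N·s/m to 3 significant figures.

b = 0.889 N·s/m

u + w = 1.862783;  u + w = √(2b)·v, so √(2b) = 1.862783/1.397 = 1.333417.
b = (√(2b))²/2 = 1.778000/2 = 0.889000.
(Check via u − w = 2F/√(2b): u − w = -29.806137, 2F/√(2b) = -29.806138.)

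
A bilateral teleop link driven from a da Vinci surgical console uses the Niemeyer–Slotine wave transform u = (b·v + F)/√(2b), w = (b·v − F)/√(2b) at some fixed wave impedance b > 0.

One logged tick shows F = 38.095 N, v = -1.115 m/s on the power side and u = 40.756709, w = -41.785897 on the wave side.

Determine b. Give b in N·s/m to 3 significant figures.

u + w = -1.029188;  u + w = √(2b)·v, so √(2b) = -1.029188/(-1.115) = 0.923039.
b = (√(2b))²/2 = 0.852000/2 = 0.426000.
(Check via u − w = 2F/√(2b): u − w = 82.542606, 2F/√(2b) = 82.542597.)

b = 0.426 N·s/m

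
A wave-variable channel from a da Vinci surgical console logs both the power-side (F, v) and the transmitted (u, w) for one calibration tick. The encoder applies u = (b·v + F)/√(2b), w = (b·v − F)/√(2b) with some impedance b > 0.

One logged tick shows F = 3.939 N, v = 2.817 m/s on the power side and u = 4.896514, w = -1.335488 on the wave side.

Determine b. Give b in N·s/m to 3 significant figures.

u + w = 3.561026;  u + w = √(2b)·v, so √(2b) = 3.561026/2.817 = 1.264120.
b = (√(2b))²/2 = 1.597999/2 = 0.799000.
(Check via u − w = 2F/√(2b): u − w = 6.232002, 2F/√(2b) = 6.232003.)

b = 0.799 N·s/m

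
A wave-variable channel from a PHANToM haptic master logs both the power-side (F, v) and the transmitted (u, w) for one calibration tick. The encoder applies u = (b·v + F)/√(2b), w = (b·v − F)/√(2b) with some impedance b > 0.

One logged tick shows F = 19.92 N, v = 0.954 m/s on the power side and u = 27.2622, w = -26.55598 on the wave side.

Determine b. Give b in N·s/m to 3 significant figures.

u + w = 0.70622;  u + w = √(2b)·v, so √(2b) = 0.70622/0.954 = 0.74027.
b = (√(2b))²/2 = 0.54800/2 = 0.27400.
(Check via u − w = 2F/√(2b): u − w = 53.81818, 2F/√(2b) = 53.81802.)

b = 0.274 N·s/m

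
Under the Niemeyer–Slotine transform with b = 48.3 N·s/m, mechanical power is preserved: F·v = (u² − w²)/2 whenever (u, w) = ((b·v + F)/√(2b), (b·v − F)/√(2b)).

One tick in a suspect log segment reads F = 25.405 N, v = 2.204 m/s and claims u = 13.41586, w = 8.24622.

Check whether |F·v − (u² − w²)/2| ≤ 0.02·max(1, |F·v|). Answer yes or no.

yes

F·v = 25.405×2.204 = 55.99262 W.
(u² − w²)/2 = (179.98530 − 68.00014)/2 = 55.99258 W.
|Δ| = 0.00004;  2% of max(1, |F·v|) = 1.11985.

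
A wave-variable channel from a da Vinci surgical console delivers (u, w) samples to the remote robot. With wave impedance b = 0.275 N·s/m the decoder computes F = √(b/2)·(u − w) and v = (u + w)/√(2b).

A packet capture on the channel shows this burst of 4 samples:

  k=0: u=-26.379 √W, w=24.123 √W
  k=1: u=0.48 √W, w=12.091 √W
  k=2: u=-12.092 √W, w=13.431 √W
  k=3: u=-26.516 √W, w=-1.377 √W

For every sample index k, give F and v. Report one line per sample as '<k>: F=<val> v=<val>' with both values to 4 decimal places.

0: F=-18.7266 v=-3.0420
1: F=-4.3055 v=16.9507
2: F=-9.4642 v=1.8055
3: F=-9.3218 v=-37.6109

k=0: u−w=-50.5020, u+w=-2.2560; √(b/2)=0.3708, √(2b)=0.7416; F=0.3708×(-50.502)=-18.7266, v=-2.2560/0.7416=-3.0420
k=1: u−w=-11.6110, u+w=12.5710; √(b/2)=0.3708, √(2b)=0.7416; F=0.3708×(-11.611)=-4.3055, v=12.5710/0.7416=16.9507
k=2: u−w=-25.5230, u+w=1.3390; √(b/2)=0.3708, √(2b)=0.7416; F=0.3708×(-25.523)=-9.4642, v=1.3390/0.7416=1.8055
k=3: u−w=-25.1390, u+w=-27.8930; √(b/2)=0.3708, √(2b)=0.7416; F=0.3708×(-25.139)=-9.3218, v=-27.8930/0.7416=-37.6109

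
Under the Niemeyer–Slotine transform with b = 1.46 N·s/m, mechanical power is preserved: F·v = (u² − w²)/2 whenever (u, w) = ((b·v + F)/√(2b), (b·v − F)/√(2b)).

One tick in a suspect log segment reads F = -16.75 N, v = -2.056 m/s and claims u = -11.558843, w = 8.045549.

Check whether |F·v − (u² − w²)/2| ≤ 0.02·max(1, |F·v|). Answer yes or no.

F·v = (-16.75)×(-2.056) = 34.438000 W.
(u² − w²)/2 = (133.606851 − 64.730859)/2 = 34.437996 W.
|Δ| = 0.000004;  2% of max(1, |F·v|) = 0.688760.

yes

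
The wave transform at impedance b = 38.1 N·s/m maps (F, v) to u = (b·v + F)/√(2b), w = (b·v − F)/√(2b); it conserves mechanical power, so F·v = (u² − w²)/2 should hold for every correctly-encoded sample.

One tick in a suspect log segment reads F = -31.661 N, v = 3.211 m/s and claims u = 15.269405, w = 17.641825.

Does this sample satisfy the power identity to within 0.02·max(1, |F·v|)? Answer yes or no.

F·v = (-31.661)×3.211 = -101.663471 W.
(u² − w²)/2 = (233.154729 − 311.233989)/2 = -39.039630 W.
|Δ| = 62.623841;  2% of max(1, |F·v|) = 2.033269.

no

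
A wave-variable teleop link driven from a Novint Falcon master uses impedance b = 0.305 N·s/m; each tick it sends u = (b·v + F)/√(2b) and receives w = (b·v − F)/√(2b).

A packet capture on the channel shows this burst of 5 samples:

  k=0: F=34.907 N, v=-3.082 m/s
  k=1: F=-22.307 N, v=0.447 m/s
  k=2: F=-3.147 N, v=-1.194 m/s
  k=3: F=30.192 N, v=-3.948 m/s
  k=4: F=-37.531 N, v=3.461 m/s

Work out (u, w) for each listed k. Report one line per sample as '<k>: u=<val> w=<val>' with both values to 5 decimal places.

0: u=43.49027 w=-45.89739
1: u=-28.38663 w=28.73575
2: u=-4.49559 w=3.56305
3: u=37.11515 w=-40.19864
4: u=-46.70196 w=49.40509

k=0: b·v=0.305×(-3.082)=-0.94001; √(2b)=0.78102; u=(-0.94001+34.907)/0.78102=43.49027, w=(-0.94001−34.907)/0.78102=-45.89739
k=1: b·v=0.305×0.447=0.13634; √(2b)=0.78102; u=(0.13634+(-22.307))/0.78102=-28.38663, w=(0.13634−(-22.307))/0.78102=28.73575
k=2: b·v=0.305×(-1.194)=-0.36417; √(2b)=0.78102; u=(-0.36417+(-3.147))/0.78102=-4.49559, w=(-0.36417−(-3.147))/0.78102=3.56305
k=3: b·v=0.305×(-3.948)=-1.20414; √(2b)=0.78102; u=(-1.20414+30.192)/0.78102=37.11515, w=(-1.20414−30.192)/0.78102=-40.19864
k=4: b·v=0.305×3.461=1.05560; √(2b)=0.78102; u=(1.05560+(-37.531))/0.78102=-46.70196, w=(1.05560−(-37.531))/0.78102=49.40509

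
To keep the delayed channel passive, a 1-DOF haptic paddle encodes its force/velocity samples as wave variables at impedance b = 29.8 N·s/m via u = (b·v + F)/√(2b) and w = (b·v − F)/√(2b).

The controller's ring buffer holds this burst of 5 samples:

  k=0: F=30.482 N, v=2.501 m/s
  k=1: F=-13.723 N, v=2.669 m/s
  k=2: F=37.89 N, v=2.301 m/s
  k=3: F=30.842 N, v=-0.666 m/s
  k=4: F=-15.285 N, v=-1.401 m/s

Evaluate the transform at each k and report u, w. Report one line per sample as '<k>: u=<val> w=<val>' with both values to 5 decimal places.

k=0: b·v=29.8×2.501=74.52980; √(2b)=7.72010; u=(74.52980+30.482)/7.72010=13.60238, w=(74.52980−30.482)/7.72010=5.70560
k=1: b·v=29.8×2.669=79.53620; √(2b)=7.72010; u=(79.53620+(-13.723))/7.72010=8.52491, w=(79.53620−(-13.723))/7.72010=12.08005
k=2: b·v=29.8×2.301=68.56980; √(2b)=7.72010; u=(68.56980+37.89)/7.72010=13.78994, w=(68.56980−37.89)/7.72010=3.97401
k=3: b·v=29.8×(-0.666)=-19.84680; √(2b)=7.72010; u=(-19.84680+30.842)/7.72010=1.42423, w=(-19.84680−30.842)/7.72010=-6.56582
k=4: b·v=29.8×(-1.401)=-41.74980; √(2b)=7.72010; u=(-41.74980+(-15.285))/7.72010=-7.38783, w=(-41.74980−(-15.285))/7.72010=-3.42804

0: u=13.60238 w=5.70560
1: u=8.52491 w=12.08005
2: u=13.78994 w=3.97401
3: u=1.42423 w=-6.56582
4: u=-7.38783 w=-3.42804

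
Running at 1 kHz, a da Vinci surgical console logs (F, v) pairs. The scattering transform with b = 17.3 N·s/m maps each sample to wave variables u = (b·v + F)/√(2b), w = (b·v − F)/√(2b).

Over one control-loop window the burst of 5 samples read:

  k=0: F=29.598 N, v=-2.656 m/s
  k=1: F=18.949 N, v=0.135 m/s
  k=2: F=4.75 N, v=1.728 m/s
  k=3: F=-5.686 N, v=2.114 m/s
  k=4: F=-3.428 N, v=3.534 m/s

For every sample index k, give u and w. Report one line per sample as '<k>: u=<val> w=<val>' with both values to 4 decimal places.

k=0: b·v=17.3×(-2.656)=-45.9488; √(2b)=5.8822; u=(-45.9488+29.598)/5.8822=-2.7797, w=(-45.9488−29.598)/5.8822=-12.8433
k=1: b·v=17.3×0.135=2.3355; √(2b)=5.8822; u=(2.3355+18.949)/5.8822=3.6185, w=(2.3355−18.949)/5.8822=-2.8244
k=2: b·v=17.3×1.728=29.8944; √(2b)=5.8822; u=(29.8944+4.75)/5.8822=5.8897, w=(29.8944−4.75)/5.8822=4.2747
k=3: b·v=17.3×2.114=36.5722; √(2b)=5.8822; u=(36.5722+(-5.686))/5.8822=5.2508, w=(36.5722−(-5.686))/5.8822=7.1841
k=4: b·v=17.3×3.534=61.1382; √(2b)=5.8822; u=(61.1382+(-3.428))/5.8822=9.8110, w=(61.1382−(-3.428))/5.8822=10.9766

0: u=-2.7797 w=-12.8433
1: u=3.6185 w=-2.8244
2: u=5.8897 w=4.2747
3: u=5.2508 w=7.1841
4: u=9.8110 w=10.9766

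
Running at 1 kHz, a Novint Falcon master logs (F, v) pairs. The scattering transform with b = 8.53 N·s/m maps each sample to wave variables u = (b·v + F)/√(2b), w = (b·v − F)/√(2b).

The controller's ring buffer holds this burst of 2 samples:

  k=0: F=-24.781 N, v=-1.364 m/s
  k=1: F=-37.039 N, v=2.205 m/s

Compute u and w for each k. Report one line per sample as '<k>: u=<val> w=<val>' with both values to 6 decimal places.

k=0: b·v=8.53×(-1.364)=-11.634920; √(2b)=4.130375; u=(-11.634920+(-24.781))/4.130375=-8.816613, w=(-11.634920−(-24.781))/4.130375=3.182781
k=1: b·v=8.53×2.205=18.808650; √(2b)=4.130375; u=(18.808650+(-37.039))/4.130375=-4.413727, w=(18.808650−(-37.039))/4.130375=13.521205

0: u=-8.816613 w=3.182781
1: u=-4.413727 w=13.521205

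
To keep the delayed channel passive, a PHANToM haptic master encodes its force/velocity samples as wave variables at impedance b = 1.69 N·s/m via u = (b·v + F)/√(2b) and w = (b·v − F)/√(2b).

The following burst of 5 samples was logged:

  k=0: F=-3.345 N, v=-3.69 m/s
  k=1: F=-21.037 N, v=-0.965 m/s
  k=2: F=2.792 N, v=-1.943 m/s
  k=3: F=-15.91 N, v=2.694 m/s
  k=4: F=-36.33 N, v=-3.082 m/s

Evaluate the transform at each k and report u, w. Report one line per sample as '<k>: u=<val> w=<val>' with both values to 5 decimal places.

0: u=-5.21143 w=-1.57255
1: u=-12.32968 w=10.55555
2: u=-0.26743 w=-3.30473
3: u=-6.17747 w=11.13033
4: u=-22.59401 w=16.92782

k=0: b·v=1.69×(-3.69)=-6.23610; √(2b)=1.83848; u=(-6.23610+(-3.345))/1.83848=-5.21143, w=(-6.23610−(-3.345))/1.83848=-1.57255
k=1: b·v=1.69×(-0.965)=-1.63085; √(2b)=1.83848; u=(-1.63085+(-21.037))/1.83848=-12.32968, w=(-1.63085−(-21.037))/1.83848=10.55555
k=2: b·v=1.69×(-1.943)=-3.28367; √(2b)=1.83848; u=(-3.28367+2.792)/1.83848=-0.26743, w=(-3.28367−2.792)/1.83848=-3.30473
k=3: b·v=1.69×2.694=4.55286; √(2b)=1.83848; u=(4.55286+(-15.91))/1.83848=-6.17747, w=(4.55286−(-15.91))/1.83848=11.13033
k=4: b·v=1.69×(-3.082)=-5.20858; √(2b)=1.83848; u=(-5.20858+(-36.33))/1.83848=-22.59401, w=(-5.20858−(-36.33))/1.83848=16.92782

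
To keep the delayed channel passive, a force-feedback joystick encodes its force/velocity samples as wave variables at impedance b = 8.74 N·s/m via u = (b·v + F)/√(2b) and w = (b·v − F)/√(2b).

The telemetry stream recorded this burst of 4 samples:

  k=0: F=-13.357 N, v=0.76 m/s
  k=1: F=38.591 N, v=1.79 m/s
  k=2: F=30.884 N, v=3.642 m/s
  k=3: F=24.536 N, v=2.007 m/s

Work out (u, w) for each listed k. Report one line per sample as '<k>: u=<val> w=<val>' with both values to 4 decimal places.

0: u=-1.6060 w=4.7835
1: u=12.9722 w=-5.4884
2: u=15.0003 w=0.2265
3: u=10.0641 w=-1.6730

k=0: b·v=8.74×0.76=6.6424; √(2b)=4.1809; u=(6.6424+(-13.357))/4.1809=-1.6060, w=(6.6424−(-13.357))/4.1809=4.7835
k=1: b·v=8.74×1.79=15.6446; √(2b)=4.1809; u=(15.6446+38.591)/4.1809=12.9722, w=(15.6446−38.591)/4.1809=-5.4884
k=2: b·v=8.74×3.642=31.8311; √(2b)=4.1809; u=(31.8311+30.884)/4.1809=15.0003, w=(31.8311−30.884)/4.1809=0.2265
k=3: b·v=8.74×2.007=17.5412; √(2b)=4.1809; u=(17.5412+24.536)/4.1809=10.0641, w=(17.5412−24.536)/4.1809=-1.6730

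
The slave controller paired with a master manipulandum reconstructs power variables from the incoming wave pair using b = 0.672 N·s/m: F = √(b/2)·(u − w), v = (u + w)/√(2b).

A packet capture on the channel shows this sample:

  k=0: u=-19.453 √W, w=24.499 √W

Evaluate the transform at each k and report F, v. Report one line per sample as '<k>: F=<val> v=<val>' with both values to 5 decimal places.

k=0: u−w=-43.95200, u+w=5.04600; √(b/2)=0.57966, √(2b)=1.15931; F=0.57966×(-43.952)=-25.47700, v=5.04600/1.15931=4.35259

0: F=-25.47700 v=4.35259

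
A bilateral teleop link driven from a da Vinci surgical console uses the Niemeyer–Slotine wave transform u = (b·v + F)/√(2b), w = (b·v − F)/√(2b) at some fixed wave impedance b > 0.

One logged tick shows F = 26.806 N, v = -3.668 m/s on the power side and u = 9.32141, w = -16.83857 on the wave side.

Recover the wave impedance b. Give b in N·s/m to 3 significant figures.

u + w = -7.5172;  u + w = √(2b)·v, so √(2b) = -7.5172/(-3.668) = 2.0494.
b = (√(2b))²/2 = 4.2000/2 = 2.1000.
(Check via u − w = 2F/√(2b): u − w = 26.1600, 2F/√(2b) = 26.1600.)

b = 2.1 N·s/m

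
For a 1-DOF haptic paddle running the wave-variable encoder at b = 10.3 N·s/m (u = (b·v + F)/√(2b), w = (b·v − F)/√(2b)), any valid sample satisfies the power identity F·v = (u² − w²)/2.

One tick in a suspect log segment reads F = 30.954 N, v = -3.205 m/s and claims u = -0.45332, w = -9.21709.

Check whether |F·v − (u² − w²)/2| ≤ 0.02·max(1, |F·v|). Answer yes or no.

F·v = 30.954×(-3.205) = -99.2076 W.
(u² − w²)/2 = (0.2055 − 84.9547)/2 = -42.3746 W.
|Δ| = 56.8329;  2% of max(1, |F·v|) = 1.9842.

no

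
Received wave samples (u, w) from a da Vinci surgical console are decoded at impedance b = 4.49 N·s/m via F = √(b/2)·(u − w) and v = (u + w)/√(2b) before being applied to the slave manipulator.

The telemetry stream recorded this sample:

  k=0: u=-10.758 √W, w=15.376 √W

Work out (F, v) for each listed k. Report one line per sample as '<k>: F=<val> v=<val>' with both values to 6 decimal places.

k=0: u−w=-26.134000, u+w=4.618000; √(b/2)=1.498332, √(2b)=2.996665; F=1.498332×(-26.134)=-39.157419, v=4.618000/2.996665=1.541047

0: F=-39.157419 v=1.541047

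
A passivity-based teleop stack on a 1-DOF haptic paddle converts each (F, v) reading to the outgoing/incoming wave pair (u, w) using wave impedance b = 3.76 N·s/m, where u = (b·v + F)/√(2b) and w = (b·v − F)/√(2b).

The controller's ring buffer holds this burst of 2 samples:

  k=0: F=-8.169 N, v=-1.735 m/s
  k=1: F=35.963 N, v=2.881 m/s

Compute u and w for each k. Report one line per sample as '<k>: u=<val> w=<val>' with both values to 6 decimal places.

k=0: b·v=3.76×(-1.735)=-6.523600; √(2b)=2.742262; u=(-6.523600+(-8.169))/2.742262=-5.357840, w=(-6.523600−(-8.169))/2.742262=0.600016
k=1: b·v=3.76×2.881=10.832560; √(2b)=2.742262; u=(10.832560+35.963)/2.742262=17.064585, w=(10.832560−35.963)/2.742262=-9.164129

0: u=-5.357840 w=0.600016
1: u=17.064585 w=-9.164129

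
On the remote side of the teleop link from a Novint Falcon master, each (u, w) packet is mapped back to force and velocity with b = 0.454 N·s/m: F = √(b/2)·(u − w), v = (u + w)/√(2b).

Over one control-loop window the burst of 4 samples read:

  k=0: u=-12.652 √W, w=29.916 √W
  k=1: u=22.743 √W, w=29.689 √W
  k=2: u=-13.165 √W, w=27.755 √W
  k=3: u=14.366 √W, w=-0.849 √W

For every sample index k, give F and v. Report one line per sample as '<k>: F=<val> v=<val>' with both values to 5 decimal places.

0: F=-20.28132 v=18.11751
1: F=-3.30939 v=55.02417
2: F=-19.49614 v=15.31131
3: F=7.24911 v=14.18526

k=0: u−w=-42.56800, u+w=17.26400; √(b/2)=0.47645, √(2b)=0.95289; F=0.47645×(-42.568)=-20.28132, v=17.26400/0.95289=18.11751
k=1: u−w=-6.94600, u+w=52.43200; √(b/2)=0.47645, √(2b)=0.95289; F=0.47645×(-6.946)=-3.30939, v=52.43200/0.95289=55.02417
k=2: u−w=-40.92000, u+w=14.59000; √(b/2)=0.47645, √(2b)=0.95289; F=0.47645×(-40.92)=-19.49614, v=14.59000/0.95289=15.31131
k=3: u−w=15.21500, u+w=13.51700; √(b/2)=0.47645, √(2b)=0.95289; F=0.47645×15.215=7.24911, v=13.51700/0.95289=14.18526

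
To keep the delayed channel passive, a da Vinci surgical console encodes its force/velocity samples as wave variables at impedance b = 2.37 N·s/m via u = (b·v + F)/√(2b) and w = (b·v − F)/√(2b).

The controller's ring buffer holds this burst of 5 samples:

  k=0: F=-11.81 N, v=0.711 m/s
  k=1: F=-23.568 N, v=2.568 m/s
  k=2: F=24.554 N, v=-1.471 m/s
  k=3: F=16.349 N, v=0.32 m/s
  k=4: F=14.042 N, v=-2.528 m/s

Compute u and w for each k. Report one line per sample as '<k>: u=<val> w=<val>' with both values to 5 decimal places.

0: u=-4.65053 w=6.19849
1: u=-8.02968 w=13.62061
2: u=9.67673 w=-12.87932
3: u=7.85769 w=-7.16100
4: u=3.69778 w=-9.20163

k=0: b·v=2.37×0.711=1.68507; √(2b)=2.17715; u=(1.68507+(-11.81))/2.17715=-4.65053, w=(1.68507−(-11.81))/2.17715=6.19849
k=1: b·v=2.37×2.568=6.08616; √(2b)=2.17715; u=(6.08616+(-23.568))/2.17715=-8.02968, w=(6.08616−(-23.568))/2.17715=13.62061
k=2: b·v=2.37×(-1.471)=-3.48627; √(2b)=2.17715; u=(-3.48627+24.554)/2.17715=9.67673, w=(-3.48627−24.554)/2.17715=-12.87932
k=3: b·v=2.37×0.32=0.75840; √(2b)=2.17715; u=(0.75840+16.349)/2.17715=7.85769, w=(0.75840−16.349)/2.17715=-7.16100
k=4: b·v=2.37×(-2.528)=-5.99136; √(2b)=2.17715; u=(-5.99136+14.042)/2.17715=3.69778, w=(-5.99136−14.042)/2.17715=-9.20163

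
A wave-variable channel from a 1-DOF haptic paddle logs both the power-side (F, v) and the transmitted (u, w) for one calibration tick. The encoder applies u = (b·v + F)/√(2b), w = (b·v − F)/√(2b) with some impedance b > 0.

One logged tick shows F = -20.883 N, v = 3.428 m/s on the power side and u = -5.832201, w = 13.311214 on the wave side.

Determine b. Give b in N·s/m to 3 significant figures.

u + w = 7.479013;  u + w = √(2b)·v, so √(2b) = 7.479013/3.428 = 2.181742.
b = (√(2b))²/2 = 4.760000/2 = 2.380000.
(Check via u − w = 2F/√(2b): u − w = -19.143415, 2F/√(2b) = -19.143415.)

b = 2.38 N·s/m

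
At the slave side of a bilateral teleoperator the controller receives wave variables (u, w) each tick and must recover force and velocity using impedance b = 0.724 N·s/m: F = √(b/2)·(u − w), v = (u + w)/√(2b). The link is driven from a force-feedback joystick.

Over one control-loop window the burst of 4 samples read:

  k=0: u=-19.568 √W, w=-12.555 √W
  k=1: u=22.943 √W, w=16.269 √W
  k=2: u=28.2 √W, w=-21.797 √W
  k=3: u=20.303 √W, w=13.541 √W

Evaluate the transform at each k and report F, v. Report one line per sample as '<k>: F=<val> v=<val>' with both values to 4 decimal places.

0: F=-4.2195 v=-26.6951
1: F=4.0155 v=32.5863
2: F=30.0814 v=5.3211
3: F=4.0685 v=28.1253

k=0: u−w=-7.0130, u+w=-32.1230; √(b/2)=0.6017, √(2b)=1.2033; F=0.6017×(-7.013)=-4.2195, v=-32.1230/1.2033=-26.6951
k=1: u−w=6.6740, u+w=39.2120; √(b/2)=0.6017, √(2b)=1.2033; F=0.6017×6.674=4.0155, v=39.2120/1.2033=32.5863
k=2: u−w=49.9970, u+w=6.4030; √(b/2)=0.6017, √(2b)=1.2033; F=0.6017×49.997=30.0814, v=6.4030/1.2033=5.3211
k=3: u−w=6.7620, u+w=33.8440; √(b/2)=0.6017, √(2b)=1.2033; F=0.6017×6.762=4.0685, v=33.8440/1.2033=28.1253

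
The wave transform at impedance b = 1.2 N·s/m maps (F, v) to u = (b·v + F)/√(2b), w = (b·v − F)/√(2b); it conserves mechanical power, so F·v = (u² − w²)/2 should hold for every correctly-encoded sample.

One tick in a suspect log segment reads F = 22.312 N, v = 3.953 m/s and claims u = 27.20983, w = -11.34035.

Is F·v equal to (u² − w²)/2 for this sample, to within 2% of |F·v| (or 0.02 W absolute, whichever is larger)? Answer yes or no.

no

F·v = 22.312×3.953 = 88.19934 W.
(u² − w²)/2 = (740.37485 − 128.60354)/2 = 305.88566 W.
|Δ| = 217.68632;  2% of max(1, |F·v|) = 1.76399.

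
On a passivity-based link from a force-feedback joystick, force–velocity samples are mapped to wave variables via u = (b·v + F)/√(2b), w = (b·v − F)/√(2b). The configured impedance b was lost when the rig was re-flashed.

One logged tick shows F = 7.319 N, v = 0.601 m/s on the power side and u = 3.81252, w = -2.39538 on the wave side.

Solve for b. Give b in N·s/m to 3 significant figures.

b = 2.78 N·s/m

u + w = 1.41714;  u + w = √(2b)·v, so √(2b) = 1.41714/0.601 = 2.35797.
b = (√(2b))²/2 = 5.56002/2 = 2.78001.
(Check via u − w = 2F/√(2b): u − w = 6.20790, 2F/√(2b) = 6.20788.)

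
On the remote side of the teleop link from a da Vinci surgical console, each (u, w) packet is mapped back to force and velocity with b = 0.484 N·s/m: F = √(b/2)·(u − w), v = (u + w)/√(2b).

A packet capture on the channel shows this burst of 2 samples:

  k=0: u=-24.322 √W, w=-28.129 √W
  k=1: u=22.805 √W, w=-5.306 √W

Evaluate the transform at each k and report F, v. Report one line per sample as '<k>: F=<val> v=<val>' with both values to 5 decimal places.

k=0: u−w=3.80700, u+w=-52.45100; √(b/2)=0.49193, √(2b)=0.98387; F=0.49193×3.807=1.87280, v=-52.45100/0.98387=-53.31091
k=1: u−w=28.11100, u+w=17.49900; √(b/2)=0.49193, √(2b)=0.98387; F=0.49193×28.111=13.82878, v=17.49900/0.98387=17.78589

0: F=1.87280 v=-53.31091
1: F=13.82878 v=17.78589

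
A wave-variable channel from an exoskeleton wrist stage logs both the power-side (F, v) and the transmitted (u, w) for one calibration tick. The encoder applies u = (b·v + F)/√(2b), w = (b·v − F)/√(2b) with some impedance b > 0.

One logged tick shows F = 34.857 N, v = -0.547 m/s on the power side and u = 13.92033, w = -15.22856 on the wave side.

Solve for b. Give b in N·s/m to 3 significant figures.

u + w = -1.3082;  u + w = √(2b)·v, so √(2b) = -1.3082/(-0.547) = 2.3916.
b = (√(2b))²/2 = 5.7200/2 = 2.8600.
(Check via u − w = 2F/√(2b): u − w = 29.1489, 2F/√(2b) = 29.1490.)

b = 2.86 N·s/m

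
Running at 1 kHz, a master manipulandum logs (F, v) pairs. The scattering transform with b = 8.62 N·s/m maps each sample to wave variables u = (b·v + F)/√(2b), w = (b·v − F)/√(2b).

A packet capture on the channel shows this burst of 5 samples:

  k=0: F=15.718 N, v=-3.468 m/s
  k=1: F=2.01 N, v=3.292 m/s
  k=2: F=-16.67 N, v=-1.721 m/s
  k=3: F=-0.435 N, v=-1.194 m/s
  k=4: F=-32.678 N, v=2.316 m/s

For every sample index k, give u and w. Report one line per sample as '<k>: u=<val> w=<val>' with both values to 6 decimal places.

0: u=-3.414208 w=-10.985302
1: u=7.318461 w=6.350278
2: u=-7.587717 w=0.441939
3: u=-2.583574 w=-2.374042
4: u=-3.062078 w=12.678360

k=0: b·v=8.62×(-3.468)=-29.894160; √(2b)=4.152108; u=(-29.894160+15.718)/4.152108=-3.414208, w=(-29.894160−15.718)/4.152108=-10.985302
k=1: b·v=8.62×3.292=28.377040; √(2b)=4.152108; u=(28.377040+2.01)/4.152108=7.318461, w=(28.377040−2.01)/4.152108=6.350278
k=2: b·v=8.62×(-1.721)=-14.835020; √(2b)=4.152108; u=(-14.835020+(-16.67))/4.152108=-7.587717, w=(-14.835020−(-16.67))/4.152108=0.441939
k=3: b·v=8.62×(-1.194)=-10.292280; √(2b)=4.152108; u=(-10.292280+(-0.435))/4.152108=-2.583574, w=(-10.292280−(-0.435))/4.152108=-2.374042
k=4: b·v=8.62×2.316=19.963920; √(2b)=4.152108; u=(19.963920+(-32.678))/4.152108=-3.062078, w=(19.963920−(-32.678))/4.152108=12.678360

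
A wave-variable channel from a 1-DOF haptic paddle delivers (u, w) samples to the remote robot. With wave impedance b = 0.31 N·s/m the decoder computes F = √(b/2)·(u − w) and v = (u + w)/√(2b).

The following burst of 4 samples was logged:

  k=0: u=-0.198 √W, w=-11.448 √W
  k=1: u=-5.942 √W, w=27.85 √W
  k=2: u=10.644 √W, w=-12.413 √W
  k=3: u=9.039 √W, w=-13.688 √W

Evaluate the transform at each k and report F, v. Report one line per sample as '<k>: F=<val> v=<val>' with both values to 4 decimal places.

0: F=4.4291 v=-14.7904
1: F=-13.3039 v=27.8232
2: F=9.0775 v=-2.2466
3: F=8.9476 v=-5.9042

k=0: u−w=11.2500, u+w=-11.6460; √(b/2)=0.3937, √(2b)=0.7874; F=0.3937×11.25=4.4291, v=-11.6460/0.7874=-14.7904
k=1: u−w=-33.7920, u+w=21.9080; √(b/2)=0.3937, √(2b)=0.7874; F=0.3937×(-33.792)=-13.3039, v=21.9080/0.7874=27.8232
k=2: u−w=23.0570, u+w=-1.7690; √(b/2)=0.3937, √(2b)=0.7874; F=0.3937×23.057=9.0775, v=-1.7690/0.7874=-2.2466
k=3: u−w=22.7270, u+w=-4.6490; √(b/2)=0.3937, √(2b)=0.7874; F=0.3937×22.727=8.9476, v=-4.6490/0.7874=-5.9042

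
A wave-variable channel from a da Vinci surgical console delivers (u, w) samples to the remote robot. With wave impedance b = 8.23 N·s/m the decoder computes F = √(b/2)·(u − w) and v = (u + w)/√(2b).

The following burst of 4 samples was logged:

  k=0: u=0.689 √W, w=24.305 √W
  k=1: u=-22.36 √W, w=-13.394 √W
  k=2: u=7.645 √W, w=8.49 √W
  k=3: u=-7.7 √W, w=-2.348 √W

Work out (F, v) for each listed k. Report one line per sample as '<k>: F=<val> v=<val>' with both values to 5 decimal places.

k=0: u−w=-23.61600, u+w=24.99400; √(b/2)=2.02855, √(2b)=4.05709; F=2.02855×(-23.616)=-47.90615, v=24.99400/4.05709=6.16057
k=1: u−w=-8.96600, u+w=-35.75400; √(b/2)=2.02855, √(2b)=4.05709; F=2.02855×(-8.966)=-18.18795, v=-35.75400/4.05709=-8.81271
k=2: u−w=-0.84500, u+w=16.13500; √(b/2)=2.02855, √(2b)=4.05709; F=2.02855×(-0.845)=-1.71412, v=16.13500/4.05709=3.97699
k=3: u−w=-5.35200, u+w=-10.04800; √(b/2)=2.02855, √(2b)=4.05709; F=2.02855×(-5.352)=-10.85678, v=-10.04800/4.05709=-2.47665

0: F=-47.90615 v=6.16057
1: F=-18.18795 v=-8.81271
2: F=-1.71412 v=3.97699
3: F=-10.85678 v=-2.47665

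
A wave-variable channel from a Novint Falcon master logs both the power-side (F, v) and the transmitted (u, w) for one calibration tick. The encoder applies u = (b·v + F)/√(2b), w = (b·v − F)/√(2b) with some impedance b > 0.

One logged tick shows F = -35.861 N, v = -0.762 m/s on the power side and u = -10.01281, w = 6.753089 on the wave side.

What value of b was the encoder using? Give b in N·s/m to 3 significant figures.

u + w = -3.259721;  u + w = √(2b)·v, so √(2b) = -3.259721/(-0.762) = 4.277849.
b = (√(2b))²/2 = 18.299993/2 = 9.149996.
(Check via u − w = 2F/√(2b): u − w = -16.765899, 2F/√(2b) = -16.765902.)

b = 9.15 N·s/m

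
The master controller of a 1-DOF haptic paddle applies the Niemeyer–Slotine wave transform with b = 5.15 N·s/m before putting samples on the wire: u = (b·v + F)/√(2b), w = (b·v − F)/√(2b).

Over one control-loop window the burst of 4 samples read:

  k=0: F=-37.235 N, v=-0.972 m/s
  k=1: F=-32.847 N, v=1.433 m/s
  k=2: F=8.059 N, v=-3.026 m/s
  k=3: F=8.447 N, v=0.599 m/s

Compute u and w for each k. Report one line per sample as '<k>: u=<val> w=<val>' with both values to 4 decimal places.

0: u=-13.1617 w=10.0422
1: u=-7.9352 w=12.5343
2: u=-2.3447 w=-7.3669
3: u=3.5932 w=-1.6708

k=0: b·v=5.15×(-0.972)=-5.0058; √(2b)=3.2094; u=(-5.0058+(-37.235))/3.2094=-13.1617, w=(-5.0058−(-37.235))/3.2094=10.0422
k=1: b·v=5.15×1.433=7.3800; √(2b)=3.2094; u=(7.3800+(-32.847))/3.2094=-7.9352, w=(7.3800−(-32.847))/3.2094=12.5343
k=2: b·v=5.15×(-3.026)=-15.5839; √(2b)=3.2094; u=(-15.5839+8.059)/3.2094=-2.3447, w=(-15.5839−8.059)/3.2094=-7.3669
k=3: b·v=5.15×0.599=3.0849; √(2b)=3.2094; u=(3.0849+8.447)/3.2094=3.5932, w=(3.0849−8.447)/3.2094=-1.6708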